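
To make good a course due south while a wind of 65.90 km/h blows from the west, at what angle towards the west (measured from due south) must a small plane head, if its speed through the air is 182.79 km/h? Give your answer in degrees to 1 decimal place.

The wind pushes perpendicular to the desired track; the heading must have a component into the wind equal to 65.90 km/h: 182.79 sin θ = 65.90.
sin θ = 0.3605, so θ = 21.132°.

21.1°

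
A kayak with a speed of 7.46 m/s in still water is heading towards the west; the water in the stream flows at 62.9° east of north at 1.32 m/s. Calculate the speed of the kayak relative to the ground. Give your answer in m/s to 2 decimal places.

Taking east as x and north as y: velocity relative to the water = (-7.460, 0.000) m/s; the water relative to ground = (1.175, 0.601) m/s.
Velocity relative to ground = (-7.460, 0.000) + (1.175, 0.601) = (-6.285, 0.601) m/s.
Speed = |(-6.285, 0.601)| = 6.314 m/s.

6.31 m/s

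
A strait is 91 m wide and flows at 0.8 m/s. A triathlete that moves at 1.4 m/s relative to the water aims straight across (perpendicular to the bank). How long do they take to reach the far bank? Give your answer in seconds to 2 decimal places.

65.00 s

The component of the triathlete's velocity perpendicular to the bank is 1.4 m/s.
The flow acts along the bank and has no component across it.
Time = 91 / 1.400 = 65.000 s.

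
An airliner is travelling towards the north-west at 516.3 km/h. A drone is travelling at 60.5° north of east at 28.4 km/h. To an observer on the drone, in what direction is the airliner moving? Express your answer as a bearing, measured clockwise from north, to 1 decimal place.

Taking east as x and north as y: airliner velocity = (-365.079, 365.079) km/h; drone velocity = (13.985, 24.718) km/h.
Velocity of airliner relative to drone = (-365.079, 365.079) − (13.985, 24.718) = (-379.064, 340.361) km/h.
Bearing = atan2(-379.06, 340.36) = 311.92° clockwise from north.

311.9°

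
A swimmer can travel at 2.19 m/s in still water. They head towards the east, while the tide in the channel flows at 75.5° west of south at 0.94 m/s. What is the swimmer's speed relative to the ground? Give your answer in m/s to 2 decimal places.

Taking east as x and north as y: velocity relative to the water = (2.190, 0.000) m/s; the water relative to ground = (-0.910, -0.235) m/s.
Velocity relative to ground = (2.190, 0.000) + (-0.910, -0.235) = (1.280, -0.235) m/s.
Speed = |(1.280, -0.235)| = 1.301 m/s.

1.30 m/s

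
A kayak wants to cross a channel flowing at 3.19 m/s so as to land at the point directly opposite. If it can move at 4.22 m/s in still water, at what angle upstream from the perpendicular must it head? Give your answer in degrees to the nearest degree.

To cancel the current, the upstream component of the kayak's velocity must equal the flow: 4.22 sin θ = 3.19.
sin θ = 3.19 / 4.22 = 0.7559.
θ = arcsin(0.7559) = 49.106°.

49°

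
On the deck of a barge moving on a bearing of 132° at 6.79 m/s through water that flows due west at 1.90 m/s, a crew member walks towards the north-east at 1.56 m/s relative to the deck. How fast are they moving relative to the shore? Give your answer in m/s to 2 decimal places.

In east/north components (m/s): crew member relative to barge = (1.103, 1.103); barge relative to water = (5.046, -4.543); water relative to ground = (-1.900, 0.000).
Sum = (4.249, -3.440) m/s.
Speed = |(4.249, -3.440)| = 5.467 m/s.

5.47 m/s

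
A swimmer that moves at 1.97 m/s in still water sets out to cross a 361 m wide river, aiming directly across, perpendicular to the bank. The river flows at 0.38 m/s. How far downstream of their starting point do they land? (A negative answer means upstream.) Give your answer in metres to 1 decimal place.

Perpendicular speed = 1.970 m/s; crossing time = 361 / 1.970 = 183.249 s.
Net downstream speed = 0.380 m/s.
Drift = 0.380 × 183.249 = 69.635 m (downstream).

69.6 m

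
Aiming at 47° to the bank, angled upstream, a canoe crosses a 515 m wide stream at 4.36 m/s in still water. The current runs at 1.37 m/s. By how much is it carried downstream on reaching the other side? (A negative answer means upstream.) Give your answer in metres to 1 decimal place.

-259.0 m

Perpendicular speed = 3.189 m/s; crossing time = 515 / 3.189 = 161.508 s.
Net downstream speed = -1.604 m/s.
Drift = -1.604 × 161.508 = -258.980 m (upstream).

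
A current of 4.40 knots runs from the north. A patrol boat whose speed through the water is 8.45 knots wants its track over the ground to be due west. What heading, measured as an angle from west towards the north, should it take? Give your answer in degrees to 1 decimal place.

The current pushes perpendicular to the desired track; the heading must have a component into the current equal to 4.40 knots: 8.45 sin θ = 4.40.
sin θ = 0.5207, so θ = 31.380°.

31.4°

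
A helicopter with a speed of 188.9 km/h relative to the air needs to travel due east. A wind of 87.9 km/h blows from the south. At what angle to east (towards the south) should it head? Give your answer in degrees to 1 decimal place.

The wind pushes perpendicular to the desired track; the heading must have a component into the wind equal to 87.9 km/h: 188.9 sin θ = 87.9.
sin θ = 0.4653, so θ = 27.731°.

27.7°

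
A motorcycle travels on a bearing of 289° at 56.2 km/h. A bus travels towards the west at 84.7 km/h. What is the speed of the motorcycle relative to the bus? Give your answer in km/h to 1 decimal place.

36.5 km/h

Taking east as x and north as y: motorcycle velocity = (-53.138, 18.297) km/h; bus velocity = (-84.700, 0.000) km/h.
Velocity of motorcycle relative to bus = (-53.138, 18.297) − (-84.700, 0.000) = (31.562, 18.297) km/h.
Magnitude = |(31.562, 18.297)| = 36.482 km/h.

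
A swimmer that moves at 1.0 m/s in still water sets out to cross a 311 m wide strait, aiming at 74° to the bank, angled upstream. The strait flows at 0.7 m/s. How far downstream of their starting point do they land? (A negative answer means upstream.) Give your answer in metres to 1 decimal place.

137.3 m

Perpendicular speed = 0.961 m/s; crossing time = 311 / 0.961 = 323.533 s.
Net downstream speed = 0.424 m/s.
Drift = 0.424 × 323.533 = 137.295 m (downstream).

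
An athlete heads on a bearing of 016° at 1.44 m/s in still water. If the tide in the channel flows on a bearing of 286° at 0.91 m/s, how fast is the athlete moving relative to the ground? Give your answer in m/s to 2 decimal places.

1.70 m/s

Taking east as x and north as y: velocity relative to the water = (0.397, 1.384) m/s; the water relative to ground = (-0.875, 0.251) m/s.
Velocity relative to ground = (0.397, 1.384) + (-0.875, 0.251) = (-0.478, 1.635) m/s.
Speed = |(-0.478, 1.635)| = 1.703 m/s.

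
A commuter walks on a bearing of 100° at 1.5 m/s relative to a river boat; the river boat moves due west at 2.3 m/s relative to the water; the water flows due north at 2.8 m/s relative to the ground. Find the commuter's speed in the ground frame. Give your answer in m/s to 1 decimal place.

In east/north components (m/s): commuter relative to river boat = (1.477, -0.260); river boat relative to water = (-2.300, 0.000); water relative to ground = (0.000, 2.800).
Sum = (-0.823, 2.540) m/s.
Speed = |(-0.823, 2.540)| = 2.669 m/s.

2.7 m/s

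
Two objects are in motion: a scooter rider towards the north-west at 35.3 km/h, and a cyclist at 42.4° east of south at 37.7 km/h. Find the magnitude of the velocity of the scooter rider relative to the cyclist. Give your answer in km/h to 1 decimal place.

73.0 km/h

Taking east as x and north as y: scooter rider velocity = (-24.961, 24.961) km/h; cyclist velocity = (25.421, -27.840) km/h.
Velocity of scooter rider relative to cyclist = (-24.961, 24.961) − (25.421, -27.840) = (-50.382, 52.801) km/h.
Magnitude = |(-50.382, 52.801)| = 72.981 km/h.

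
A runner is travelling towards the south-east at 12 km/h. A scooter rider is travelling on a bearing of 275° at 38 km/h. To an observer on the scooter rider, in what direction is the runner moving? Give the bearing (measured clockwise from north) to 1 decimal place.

104.3°

Taking east as x and north as y: runner velocity = (8.485, -8.485) km/h; scooter rider velocity = (-37.855, 3.312) km/h.
Velocity of runner relative to scooter rider = (8.485, -8.485) − (-37.855, 3.312) = (46.341, -11.797) km/h.
Bearing = atan2(46.34, -11.80) = 104.28° clockwise from north.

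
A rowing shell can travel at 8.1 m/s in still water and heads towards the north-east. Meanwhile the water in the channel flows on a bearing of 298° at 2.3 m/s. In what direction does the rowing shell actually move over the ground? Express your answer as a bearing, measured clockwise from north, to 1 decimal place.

028.5°

Taking east as x and north as y: velocity relative to the water = (5.728, 5.728) m/s; the water relative to ground = (-2.031, 1.080) m/s.
Velocity relative to ground = (5.728, 5.728) + (-2.031, 1.080) = (3.697, 6.807) m/s.
Bearing = atan2(3.70, 6.81) = 28.50° clockwise from north.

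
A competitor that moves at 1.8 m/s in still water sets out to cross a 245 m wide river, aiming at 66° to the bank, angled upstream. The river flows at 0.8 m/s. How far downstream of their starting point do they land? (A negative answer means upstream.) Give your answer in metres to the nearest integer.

10 m

Perpendicular speed = 1.644 m/s; crossing time = 245 / 1.644 = 148.992 s.
Net downstream speed = 0.068 m/s.
Drift = 0.068 × 148.992 = 10.113 m (downstream).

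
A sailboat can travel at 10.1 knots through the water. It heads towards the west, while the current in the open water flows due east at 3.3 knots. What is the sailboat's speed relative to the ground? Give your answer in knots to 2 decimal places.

Taking east as x and north as y: velocity relative to the water = (-10.100, 0.000) knots; the water relative to ground = (3.300, 0.000) knots.
Velocity relative to ground = (-10.100, 0.000) + (3.300, 0.000) = (-6.800, 0.000) knots.
Speed = |(-6.800, 0.000)| = 6.800 knots.

6.80 knots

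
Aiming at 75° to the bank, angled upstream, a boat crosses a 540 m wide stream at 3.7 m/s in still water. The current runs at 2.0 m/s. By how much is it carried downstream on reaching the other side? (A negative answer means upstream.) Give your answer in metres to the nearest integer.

Perpendicular speed = 3.574 m/s; crossing time = 540 / 3.574 = 151.094 s.
Net downstream speed = 1.042 m/s.
Drift = 1.042 × 151.094 = 157.496 m (downstream).

157 m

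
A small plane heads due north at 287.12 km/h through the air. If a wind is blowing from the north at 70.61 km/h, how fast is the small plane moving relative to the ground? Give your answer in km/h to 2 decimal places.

Taking east as x and north as y: velocity relative to the air = (0.000, 287.120) km/h; the air relative to ground = (0.000, -70.610) km/h.
Velocity relative to ground = (0.000, 287.120) + (0.000, -70.610) = (0.000, 216.510) km/h.
Speed = |(0.000, 216.510)| = 216.510 km/h.

216.51 km/h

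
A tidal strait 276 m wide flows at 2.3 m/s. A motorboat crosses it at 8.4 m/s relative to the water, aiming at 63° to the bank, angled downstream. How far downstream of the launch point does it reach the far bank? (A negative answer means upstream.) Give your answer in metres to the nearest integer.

225 m

Perpendicular speed = 7.484 m/s; crossing time = 276 / 7.484 = 36.876 s.
Net downstream speed = 6.114 m/s.
Drift = 6.114 × 36.876 = 225.445 m (downstream).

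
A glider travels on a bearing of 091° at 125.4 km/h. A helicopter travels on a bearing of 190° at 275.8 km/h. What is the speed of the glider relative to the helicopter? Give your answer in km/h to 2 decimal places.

320.33 km/h

Taking east as x and north as y: glider velocity = (125.381, -2.189) km/h; helicopter velocity = (-47.892, -271.610) km/h.
Velocity of glider relative to helicopter = (125.381, -2.189) − (-47.892, -271.610) = (173.273, 269.421) km/h.
Magnitude = |(173.273, 269.421)| = 320.330 km/h.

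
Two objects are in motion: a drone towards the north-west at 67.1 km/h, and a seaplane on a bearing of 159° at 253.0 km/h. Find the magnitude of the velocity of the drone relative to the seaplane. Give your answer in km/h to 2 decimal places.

315.48 km/h

Taking east as x and north as y: drone velocity = (-47.447, 47.447) km/h; seaplane velocity = (90.667, -236.196) km/h.
Velocity of drone relative to seaplane = (-47.447, 47.447) − (90.667, -236.196) = (-138.114, 283.643) km/h.
Magnitude = |(-138.114, 283.643)| = 315.482 km/h.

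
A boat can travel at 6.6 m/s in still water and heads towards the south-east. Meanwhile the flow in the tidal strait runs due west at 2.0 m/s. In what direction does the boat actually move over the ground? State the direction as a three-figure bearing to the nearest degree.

Taking east as x and north as y: velocity relative to the water = (4.667, -4.667) m/s; the water relative to ground = (-2.000, 0.000) m/s.
Velocity relative to ground = (4.667, -4.667) + (-2.000, 0.000) = (2.667, -4.667) m/s.
Bearing = atan2(2.67, -4.67) = 150.25° clockwise from north.

150°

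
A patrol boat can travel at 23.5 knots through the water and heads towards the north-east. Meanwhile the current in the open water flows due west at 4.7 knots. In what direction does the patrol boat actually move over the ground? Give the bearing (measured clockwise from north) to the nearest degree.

036°

Taking east as x and north as y: velocity relative to the water = (16.617, 16.617) knots; the water relative to ground = (-4.700, 0.000) knots.
Velocity relative to ground = (16.617, 16.617) + (-4.700, 0.000) = (11.917, 16.617) knots.
Bearing = atan2(11.92, 16.62) = 35.65° clockwise from north.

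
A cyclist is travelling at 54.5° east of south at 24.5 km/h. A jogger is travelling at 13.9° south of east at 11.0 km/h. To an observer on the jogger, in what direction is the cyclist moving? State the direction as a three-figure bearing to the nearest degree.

Taking east as x and north as y: cyclist velocity = (19.946, -14.227) km/h; jogger velocity = (10.678, -2.643) km/h.
Velocity of cyclist relative to jogger = (19.946, -14.227) − (10.678, -2.643) = (9.268, -11.585) km/h.
Bearing = atan2(9.27, -11.58) = 141.34° clockwise from north.

141°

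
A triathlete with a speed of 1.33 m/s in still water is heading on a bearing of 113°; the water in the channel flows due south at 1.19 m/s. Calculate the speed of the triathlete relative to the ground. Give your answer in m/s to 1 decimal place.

2.1 m/s

Taking east as x and north as y: velocity relative to the water = (1.224, -0.520) m/s; the water relative to ground = (0.000, -1.190) m/s.
Velocity relative to ground = (1.224, -0.520) + (0.000, -1.190) = (1.224, -1.710) m/s.
Speed = |(1.224, -1.710)| = 2.103 m/s.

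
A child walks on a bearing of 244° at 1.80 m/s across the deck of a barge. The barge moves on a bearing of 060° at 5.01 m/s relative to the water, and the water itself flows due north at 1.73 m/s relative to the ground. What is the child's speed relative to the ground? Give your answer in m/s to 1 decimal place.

In east/north components (m/s): child relative to barge = (-1.618, -0.789); barge relative to water = (4.339, 2.505); water relative to ground = (0.000, 1.730).
Sum = (2.721, 3.446) m/s.
Speed = |(2.721, 3.446)| = 4.391 m/s.

4.4 m/s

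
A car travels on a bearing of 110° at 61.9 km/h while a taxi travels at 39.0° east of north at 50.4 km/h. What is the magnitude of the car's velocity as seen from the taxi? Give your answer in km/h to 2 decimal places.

65.88 km/h

Taking east as x and north as y: car velocity = (58.167, -21.171) km/h; taxi velocity = (31.718, 39.168) km/h.
Velocity of car relative to taxi = (58.167, -21.171) − (31.718, 39.168) = (26.449, -60.339) km/h.
Magnitude = |(26.449, -60.339)| = 65.882 km/h.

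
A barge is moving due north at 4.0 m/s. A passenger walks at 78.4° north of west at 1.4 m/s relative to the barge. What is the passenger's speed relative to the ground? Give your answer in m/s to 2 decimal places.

5.38 m/s

Taking east as x and north as y: barge velocity = (0.000, 4.000) m/s; passenger velocity relative to barge = (-0.282, 1.371) m/s.
Velocity relative to ground = (0.000, 4.000) + (-0.282, 1.371) = (-0.282, 5.371) m/s.
Speed = |(-0.282, 5.371)| = 5.379 m/s.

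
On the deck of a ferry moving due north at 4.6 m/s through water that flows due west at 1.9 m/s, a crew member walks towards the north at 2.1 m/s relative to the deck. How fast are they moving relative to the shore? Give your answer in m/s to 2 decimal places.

In east/north components (m/s): crew member relative to ferry = (0.000, 2.100); ferry relative to water = (0.000, 4.600); water relative to ground = (-1.900, 0.000).
Sum = (-1.900, 6.700) m/s.
Speed = |(-1.900, 6.700)| = 6.964 m/s.

6.96 m/s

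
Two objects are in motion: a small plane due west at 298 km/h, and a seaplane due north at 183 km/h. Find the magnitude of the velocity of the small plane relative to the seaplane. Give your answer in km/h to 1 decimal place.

349.7 km/h

Taking east as x and north as y: small plane velocity = (-298.000, 0.000) km/h; seaplane velocity = (0.000, 183.000) km/h.
Velocity of small plane relative to seaplane = (-298.000, 0.000) − (0.000, 183.000) = (-298.000, -183.000) km/h.
Magnitude = |(-298.000, -183.000)| = 349.704 km/h.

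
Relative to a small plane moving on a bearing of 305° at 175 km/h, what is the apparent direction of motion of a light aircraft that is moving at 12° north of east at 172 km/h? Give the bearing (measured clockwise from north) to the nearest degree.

Taking east as x and north as y: light aircraft velocity = (168.241, 35.761) km/h; small plane velocity = (-143.352, 100.376) km/h.
Velocity of light aircraft relative to small plane = (168.241, 35.761) − (-143.352, 100.376) = (311.593, -64.615) km/h.
Bearing = atan2(311.59, -64.62) = 101.72° clockwise from north.

102°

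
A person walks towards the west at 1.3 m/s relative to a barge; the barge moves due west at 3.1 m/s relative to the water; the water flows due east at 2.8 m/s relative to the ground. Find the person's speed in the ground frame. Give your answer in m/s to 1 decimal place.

In east/north components (m/s): person relative to barge = (-1.300, 0.000); barge relative to water = (-3.100, 0.000); water relative to ground = (2.800, 0.000).
Sum = (-1.600, 0.000) m/s.
Speed = |(-1.600, 0.000)| = 1.600 m/s.

1.6 m/s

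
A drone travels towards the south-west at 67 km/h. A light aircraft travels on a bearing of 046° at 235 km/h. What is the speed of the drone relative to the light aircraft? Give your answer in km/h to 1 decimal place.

Taking east as x and north as y: drone velocity = (-47.376, -47.376) km/h; light aircraft velocity = (169.045, 163.245) km/h.
Velocity of drone relative to light aircraft = (-47.376, -47.376) − (169.045, 163.245) = (-216.421, -210.621) km/h.
Magnitude = |(-216.421, -210.621)| = 301.992 km/h.

302.0 km/h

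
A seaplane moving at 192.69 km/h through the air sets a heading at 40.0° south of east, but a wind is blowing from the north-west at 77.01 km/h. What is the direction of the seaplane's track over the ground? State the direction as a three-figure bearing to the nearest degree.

131°

Taking east as x and north as y: velocity relative to the air = (147.609, -123.859) km/h; the air relative to ground = (54.454, -54.454) km/h.
Velocity relative to ground = (147.609, -123.859) + (54.454, -54.454) = (202.063, -178.313) km/h.
Bearing = atan2(202.06, -178.31) = 131.43° clockwise from north.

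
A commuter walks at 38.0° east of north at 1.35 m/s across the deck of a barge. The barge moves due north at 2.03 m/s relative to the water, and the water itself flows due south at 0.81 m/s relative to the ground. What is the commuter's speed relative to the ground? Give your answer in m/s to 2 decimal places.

2.43 m/s

In east/north components (m/s): commuter relative to barge = (0.831, 1.064); barge relative to water = (0.000, 2.030); water relative to ground = (0.000, -0.810).
Sum = (0.831, 2.284) m/s.
Speed = |(0.831, 2.284)| = 2.430 m/s.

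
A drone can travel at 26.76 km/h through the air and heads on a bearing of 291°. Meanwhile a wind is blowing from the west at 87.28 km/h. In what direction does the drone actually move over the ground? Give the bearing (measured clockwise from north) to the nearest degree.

081°

Taking east as x and north as y: velocity relative to the air = (-24.983, 9.590) km/h; the air relative to ground = (87.280, 0.000) km/h.
Velocity relative to ground = (-24.983, 9.590) + (87.280, 0.000) = (62.297, 9.590) km/h.
Bearing = atan2(62.30, 9.59) = 81.25° clockwise from north.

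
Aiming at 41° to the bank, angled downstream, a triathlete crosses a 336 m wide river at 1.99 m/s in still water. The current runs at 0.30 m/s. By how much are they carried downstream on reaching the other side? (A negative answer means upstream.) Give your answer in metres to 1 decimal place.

463.7 m

Perpendicular speed = 1.306 m/s; crossing time = 336 / 1.306 = 257.361 s.
Net downstream speed = 1.802 m/s.
Drift = 1.802 × 257.361 = 463.732 m (downstream).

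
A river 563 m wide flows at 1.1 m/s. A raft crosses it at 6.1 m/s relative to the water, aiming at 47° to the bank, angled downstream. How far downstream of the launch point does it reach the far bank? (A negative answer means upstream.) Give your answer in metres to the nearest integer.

Perpendicular speed = 4.461 m/s; crossing time = 563 / 4.461 = 126.198 s.
Net downstream speed = 5.260 m/s.
Drift = 5.260 × 126.198 = 663.823 m (downstream).

664 m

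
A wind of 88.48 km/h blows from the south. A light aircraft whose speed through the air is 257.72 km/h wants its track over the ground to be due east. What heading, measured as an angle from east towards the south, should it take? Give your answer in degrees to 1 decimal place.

20.1°

The wind pushes perpendicular to the desired track; the heading must have a component into the wind equal to 88.48 km/h: 257.72 sin θ = 88.48.
sin θ = 0.3433, so θ = 20.079°.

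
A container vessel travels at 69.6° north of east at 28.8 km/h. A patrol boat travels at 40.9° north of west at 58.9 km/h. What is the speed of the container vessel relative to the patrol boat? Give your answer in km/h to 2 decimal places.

55.77 km/h

Taking east as x and north as y: container vessel velocity = (10.039, 26.994) km/h; patrol boat velocity = (-44.520, 38.564) km/h.
Velocity of container vessel relative to patrol boat = (10.039, 26.994) − (-44.520, 38.564) = (54.559, -11.571) km/h.
Magnitude = |(54.559, -11.571)| = 55.772 km/h.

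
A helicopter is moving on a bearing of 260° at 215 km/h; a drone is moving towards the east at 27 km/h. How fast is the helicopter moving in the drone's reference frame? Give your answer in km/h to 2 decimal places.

Taking east as x and north as y: helicopter velocity = (-211.734, -37.334) km/h; drone velocity = (27.000, 0.000) km/h.
Velocity of helicopter relative to drone = (-211.734, -37.334) − (27.000, 0.000) = (-238.734, -37.334) km/h.
Magnitude = |(-238.734, -37.334)| = 241.635 km/h.

241.64 km/h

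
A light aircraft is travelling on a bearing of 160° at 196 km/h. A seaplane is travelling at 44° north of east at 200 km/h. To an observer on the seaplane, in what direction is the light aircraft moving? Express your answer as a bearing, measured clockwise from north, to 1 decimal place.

Taking east as x and north as y: light aircraft velocity = (67.036, -184.180) km/h; seaplane velocity = (143.868, 138.932) km/h.
Velocity of light aircraft relative to seaplane = (67.036, -184.180) − (143.868, 138.932) = (-76.832, -323.111) km/h.
Bearing = atan2(-76.83, -323.11) = 193.38° clockwise from north.

193.4°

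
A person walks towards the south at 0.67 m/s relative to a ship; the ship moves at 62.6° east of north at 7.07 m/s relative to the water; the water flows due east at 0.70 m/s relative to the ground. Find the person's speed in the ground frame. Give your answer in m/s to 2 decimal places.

In east/north components (m/s): person relative to ship = (0.000, -0.670); ship relative to water = (6.277, 3.254); water relative to ground = (0.700, 0.000).
Sum = (6.977, 2.584) m/s.
Speed = |(6.977, 2.584)| = 7.440 m/s.

7.44 m/s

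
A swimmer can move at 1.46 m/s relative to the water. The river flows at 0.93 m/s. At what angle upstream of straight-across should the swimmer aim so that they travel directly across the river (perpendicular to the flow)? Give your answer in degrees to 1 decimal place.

39.6°

To cancel the current, the upstream component of the swimmer's velocity must equal the flow: 1.46 sin θ = 0.93.
sin θ = 0.93 / 1.46 = 0.6370.
θ = arcsin(0.6370) = 39.567°.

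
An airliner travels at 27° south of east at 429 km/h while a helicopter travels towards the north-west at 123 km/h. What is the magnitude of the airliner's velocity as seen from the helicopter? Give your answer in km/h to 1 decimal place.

Taking east as x and north as y: airliner velocity = (382.242, -194.762) km/h; helicopter velocity = (-86.974, 86.974) km/h.
Velocity of airliner relative to helicopter = (382.242, -194.762) − (-86.974, 86.974) = (469.216, -281.736) km/h.
Magnitude = |(469.216, -281.736)| = 547.301 km/h.

547.3 km/h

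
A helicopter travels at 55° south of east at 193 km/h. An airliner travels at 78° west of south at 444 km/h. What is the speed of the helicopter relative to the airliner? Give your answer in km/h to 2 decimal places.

548.95 km/h

Taking east as x and north as y: helicopter velocity = (110.700, -158.096) km/h; airliner velocity = (-434.298, -92.313) km/h.
Velocity of helicopter relative to airliner = (110.700, -158.096) − (-434.298, -92.313) = (544.998, -65.784) km/h.
Magnitude = |(544.998, -65.784)| = 548.954 km/h.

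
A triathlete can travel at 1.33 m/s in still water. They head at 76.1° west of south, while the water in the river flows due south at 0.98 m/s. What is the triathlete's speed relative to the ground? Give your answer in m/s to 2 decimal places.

1.83 m/s

Taking east as x and north as y: velocity relative to the water = (-1.291, -0.320) m/s; the water relative to ground = (0.000, -0.980) m/s.
Velocity relative to ground = (-1.291, -0.320) + (0.000, -0.980) = (-1.291, -1.300) m/s.
Speed = |(-1.291, -1.300)| = 1.832 m/s.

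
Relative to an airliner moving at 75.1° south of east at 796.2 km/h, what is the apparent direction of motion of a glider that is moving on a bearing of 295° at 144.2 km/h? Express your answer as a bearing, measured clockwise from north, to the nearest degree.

Taking east as x and north as y: glider velocity = (-130.690, 60.942) km/h; airliner velocity = (204.729, -769.429) km/h.
Velocity of glider relative to airliner = (-130.690, 60.942) − (204.729, -769.429) = (-335.419, 830.370) km/h.
Bearing = atan2(-335.42, 830.37) = 338.00° clockwise from north.

338°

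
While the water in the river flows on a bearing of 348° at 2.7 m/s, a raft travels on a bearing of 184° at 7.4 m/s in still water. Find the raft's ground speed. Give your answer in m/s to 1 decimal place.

4.9 m/s

Taking east as x and north as y: velocity relative to the water = (-0.516, -7.382) m/s; the water relative to ground = (-0.561, 2.641) m/s.
Velocity relative to ground = (-0.516, -7.382) + (-0.561, 2.641) = (-1.078, -4.741) m/s.
Speed = |(-1.078, -4.741)| = 4.862 m/s.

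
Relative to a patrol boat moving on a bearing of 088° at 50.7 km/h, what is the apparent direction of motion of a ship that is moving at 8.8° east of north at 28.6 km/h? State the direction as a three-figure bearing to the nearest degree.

Taking east as x and north as y: ship velocity = (4.375, 28.263) km/h; patrol boat velocity = (50.669, 1.769) km/h.
Velocity of ship relative to patrol boat = (4.375, 28.263) − (50.669, 1.769) = (-46.294, 26.494) km/h.
Bearing = atan2(-46.29, 26.49) = 299.78° clockwise from north.

300°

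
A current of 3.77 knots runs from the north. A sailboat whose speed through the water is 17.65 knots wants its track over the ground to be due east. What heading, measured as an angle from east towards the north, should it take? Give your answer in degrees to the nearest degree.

The current pushes perpendicular to the desired track; the heading must have a component into the current equal to 3.77 knots: 17.65 sin θ = 3.77.
sin θ = 0.2136, so θ = 12.333°.

12°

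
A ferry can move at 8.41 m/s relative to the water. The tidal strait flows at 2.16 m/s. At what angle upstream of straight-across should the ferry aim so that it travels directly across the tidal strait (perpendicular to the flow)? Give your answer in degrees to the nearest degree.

15°

To cancel the current, the upstream component of the ferry's velocity must equal the flow: 8.41 sin θ = 2.16.
sin θ = 2.16 / 8.41 = 0.2568.
θ = arcsin(0.2568) = 14.882°.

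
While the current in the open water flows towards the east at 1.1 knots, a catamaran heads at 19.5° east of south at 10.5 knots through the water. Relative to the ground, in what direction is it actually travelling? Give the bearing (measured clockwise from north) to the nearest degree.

155°

Taking east as x and north as y: velocity relative to the water = (3.505, -9.898) knots; the water relative to ground = (1.100, 0.000) knots.
Velocity relative to ground = (3.505, -9.898) + (1.100, 0.000) = (4.605, -9.898) knots.
Bearing = atan2(4.60, -9.90) = 155.05° clockwise from north.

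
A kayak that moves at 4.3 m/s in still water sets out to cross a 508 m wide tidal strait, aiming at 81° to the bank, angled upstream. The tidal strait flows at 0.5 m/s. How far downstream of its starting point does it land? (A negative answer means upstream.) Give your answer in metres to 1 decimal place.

Perpendicular speed = 4.247 m/s; crossing time = 508 / 4.247 = 119.612 s.
Net downstream speed = -0.173 m/s.
Drift = -0.173 × 119.612 = -20.653 m (upstream).

-20.7 m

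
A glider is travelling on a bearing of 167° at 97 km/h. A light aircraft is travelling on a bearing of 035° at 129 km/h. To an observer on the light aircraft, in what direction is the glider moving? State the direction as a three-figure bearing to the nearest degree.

Taking east as x and north as y: glider velocity = (21.820, -94.514) km/h; light aircraft velocity = (73.991, 105.671) km/h.
Velocity of glider relative to light aircraft = (21.820, -94.514) − (73.991, 105.671) = (-52.171, -200.185) km/h.
Bearing = atan2(-52.17, -200.18) = 194.61° clockwise from north.

195°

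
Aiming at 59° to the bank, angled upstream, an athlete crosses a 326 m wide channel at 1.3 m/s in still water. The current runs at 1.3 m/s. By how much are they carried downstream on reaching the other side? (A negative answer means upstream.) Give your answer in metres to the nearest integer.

Perpendicular speed = 1.114 m/s; crossing time = 326 / 1.114 = 292.556 s.
Net downstream speed = 0.630 m/s.
Drift = 0.630 × 292.556 = 184.442 m (downstream).

184 m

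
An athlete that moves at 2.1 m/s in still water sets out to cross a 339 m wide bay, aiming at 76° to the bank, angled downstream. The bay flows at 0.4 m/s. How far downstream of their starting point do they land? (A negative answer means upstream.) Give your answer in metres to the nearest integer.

151 m

Perpendicular speed = 2.038 m/s; crossing time = 339 / 2.038 = 166.370 s.
Net downstream speed = 0.908 m/s.
Drift = 0.908 × 166.370 = 151.070 m (downstream).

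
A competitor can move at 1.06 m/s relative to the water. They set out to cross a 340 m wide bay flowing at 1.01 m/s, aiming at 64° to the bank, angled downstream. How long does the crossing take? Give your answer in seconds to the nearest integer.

The component of the competitor's velocity perpendicular to the bank is 1.06 × sin 64° = 0.953 m/s.
The current is parallel to the bank, so it does not affect the crossing time.
Time = 340 / 0.953 = 356.872 s.

357 s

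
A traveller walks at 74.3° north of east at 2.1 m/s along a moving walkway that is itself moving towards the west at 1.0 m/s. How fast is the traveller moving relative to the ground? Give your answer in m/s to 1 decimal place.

2.1 m/s

Taking east as x and north as y: moving walkway velocity = (-1.000, 0.000) m/s; traveller velocity relative to moving walkway = (0.568, 2.022) m/s.
Velocity relative to ground = (-1.000, 0.000) + (0.568, 2.022) = (-0.432, 2.022) m/s.
Speed = |(-0.432, 2.022)| = 2.067 m/s.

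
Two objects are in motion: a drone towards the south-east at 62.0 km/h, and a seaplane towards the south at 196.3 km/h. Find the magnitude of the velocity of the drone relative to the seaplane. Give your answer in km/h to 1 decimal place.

158.6 km/h

Taking east as x and north as y: drone velocity = (43.841, -43.841) km/h; seaplane velocity = (0.000, -196.300) km/h.
Velocity of drone relative to seaplane = (43.841, -43.841) − (0.000, -196.300) = (43.841, 152.459) km/h.
Magnitude = |(43.841, 152.459)| = 158.638 km/h.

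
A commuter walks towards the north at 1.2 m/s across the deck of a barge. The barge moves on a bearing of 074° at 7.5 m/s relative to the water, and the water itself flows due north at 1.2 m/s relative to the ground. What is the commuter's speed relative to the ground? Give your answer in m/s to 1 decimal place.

In east/north components (m/s): commuter relative to barge = (0.000, 1.200); barge relative to water = (7.209, 2.067); water relative to ground = (0.000, 1.200).
Sum = (7.209, 4.467) m/s.
Speed = |(7.209, 4.467)| = 8.481 m/s.

8.5 m/s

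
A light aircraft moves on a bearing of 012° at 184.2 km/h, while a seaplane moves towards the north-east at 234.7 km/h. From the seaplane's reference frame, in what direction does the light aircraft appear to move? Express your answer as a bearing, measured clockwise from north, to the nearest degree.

Taking east as x and north as y: light aircraft velocity = (38.297, 180.175) km/h; seaplane velocity = (165.958, 165.958) km/h.
Velocity of light aircraft relative to seaplane = (38.297, 180.175) − (165.958, 165.958) = (-127.661, 14.217) km/h.
Bearing = atan2(-127.66, 14.22) = 276.35° clockwise from north.

276°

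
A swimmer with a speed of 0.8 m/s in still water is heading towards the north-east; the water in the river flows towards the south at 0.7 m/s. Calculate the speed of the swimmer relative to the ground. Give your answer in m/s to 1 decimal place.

0.6 m/s

Taking east as x and north as y: velocity relative to the water = (0.566, 0.566) m/s; the water relative to ground = (0.000, -0.700) m/s.
Velocity relative to ground = (0.566, 0.566) + (0.000, -0.700) = (0.566, -0.134) m/s.
Speed = |(0.566, -0.134)| = 0.581 m/s.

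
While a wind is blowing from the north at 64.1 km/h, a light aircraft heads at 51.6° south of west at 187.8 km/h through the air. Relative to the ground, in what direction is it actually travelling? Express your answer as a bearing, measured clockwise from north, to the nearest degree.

209°

Taking east as x and north as y: velocity relative to the air = (-116.652, -147.178) km/h; the air relative to ground = (0.000, -64.100) km/h.
Velocity relative to ground = (-116.652, -147.178) + (0.000, -64.100) = (-116.652, -211.278) km/h.
Bearing = atan2(-116.65, -211.28) = 208.90° clockwise from north.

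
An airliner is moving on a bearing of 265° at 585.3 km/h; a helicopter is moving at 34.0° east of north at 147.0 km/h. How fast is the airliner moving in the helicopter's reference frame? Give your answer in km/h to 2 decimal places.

687.37 km/h

Taking east as x and north as y: airliner velocity = (-583.073, -51.012) km/h; helicopter velocity = (82.201, 121.869) km/h.
Velocity of airliner relative to helicopter = (-583.073, -51.012) − (82.201, 121.869) = (-665.274, -172.881) km/h.
Magnitude = |(-665.274, -172.881)| = 687.370 km/h.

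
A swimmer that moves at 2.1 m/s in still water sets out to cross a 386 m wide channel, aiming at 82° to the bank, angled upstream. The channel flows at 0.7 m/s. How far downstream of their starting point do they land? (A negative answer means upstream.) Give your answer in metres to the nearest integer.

76 m

Perpendicular speed = 2.080 m/s; crossing time = 386 / 2.080 = 185.616 s.
Net downstream speed = 0.408 m/s.
Drift = 0.408 × 185.616 = 75.682 m (downstream).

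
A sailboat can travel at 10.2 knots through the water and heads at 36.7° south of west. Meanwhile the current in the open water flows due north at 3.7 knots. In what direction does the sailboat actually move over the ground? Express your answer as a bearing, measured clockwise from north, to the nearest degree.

Taking east as x and north as y: velocity relative to the water = (-8.178, -6.096) knots; the water relative to ground = (0.000, 3.700) knots.
Velocity relative to ground = (-8.178, -6.096) + (0.000, 3.700) = (-8.178, -2.396) knots.
Bearing = atan2(-8.18, -2.40) = 253.67° clockwise from north.

254°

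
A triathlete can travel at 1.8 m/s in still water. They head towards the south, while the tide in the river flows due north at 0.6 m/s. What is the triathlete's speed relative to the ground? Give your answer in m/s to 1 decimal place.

Taking east as x and north as y: velocity relative to the water = (0.000, -1.800) m/s; the water relative to ground = (0.000, 0.600) m/s.
Velocity relative to ground = (0.000, -1.800) + (0.000, 0.600) = (0.000, -1.200) m/s.
Speed = |(0.000, -1.200)| = 1.200 m/s.

1.2 m/s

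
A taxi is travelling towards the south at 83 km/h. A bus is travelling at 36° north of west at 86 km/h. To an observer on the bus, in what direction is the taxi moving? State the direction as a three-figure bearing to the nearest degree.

Taking east as x and north as y: taxi velocity = (0.000, -83.000) km/h; bus velocity = (-69.575, 50.550) km/h.
Velocity of taxi relative to bus = (0.000, -83.000) − (-69.575, 50.550) = (69.575, -133.550) km/h.
Bearing = atan2(69.58, -133.55) = 152.48° clockwise from north.

152°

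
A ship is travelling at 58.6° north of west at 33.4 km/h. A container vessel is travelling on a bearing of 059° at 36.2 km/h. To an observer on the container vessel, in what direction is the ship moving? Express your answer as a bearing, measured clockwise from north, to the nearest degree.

Taking east as x and north as y: ship velocity = (-17.402, 28.509) km/h; container vessel velocity = (31.029, 18.644) km/h.
Velocity of ship relative to container vessel = (-17.402, 28.509) − (31.029, 18.644) = (-48.431, 9.864) km/h.
Bearing = atan2(-48.43, 9.86) = 281.51° clockwise from north.

282°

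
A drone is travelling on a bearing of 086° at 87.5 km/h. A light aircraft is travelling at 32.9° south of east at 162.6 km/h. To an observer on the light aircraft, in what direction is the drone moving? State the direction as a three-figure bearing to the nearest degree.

Taking east as x and north as y: drone velocity = (87.287, 6.104) km/h; light aircraft velocity = (136.522, -88.320) km/h.
Velocity of drone relative to light aircraft = (87.287, 6.104) − (136.522, -88.320) = (-49.235, 94.424) km/h.
Bearing = atan2(-49.24, 94.42) = 332.46° clockwise from north.

332°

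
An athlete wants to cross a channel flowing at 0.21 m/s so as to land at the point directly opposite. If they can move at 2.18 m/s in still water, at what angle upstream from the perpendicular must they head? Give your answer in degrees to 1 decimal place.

To cancel the current, the upstream component of the athlete's velocity must equal the flow: 2.18 sin θ = 0.21.
sin θ = 0.21 / 2.18 = 0.0963.
θ = arcsin(0.0963) = 5.528°.

5.5°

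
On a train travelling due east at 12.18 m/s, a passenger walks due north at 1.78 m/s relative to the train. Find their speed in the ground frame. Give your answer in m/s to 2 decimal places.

Taking east as x and north as y: train velocity = (12.180, 0.000) m/s; passenger velocity relative to train = (0.000, 1.780) m/s.
Velocity relative to ground = (12.180, 0.000) + (0.000, 1.780) = (12.180, 1.780) m/s.
Speed = |(12.180, 1.780)| = 12.309 m/s.

12.31 m/s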